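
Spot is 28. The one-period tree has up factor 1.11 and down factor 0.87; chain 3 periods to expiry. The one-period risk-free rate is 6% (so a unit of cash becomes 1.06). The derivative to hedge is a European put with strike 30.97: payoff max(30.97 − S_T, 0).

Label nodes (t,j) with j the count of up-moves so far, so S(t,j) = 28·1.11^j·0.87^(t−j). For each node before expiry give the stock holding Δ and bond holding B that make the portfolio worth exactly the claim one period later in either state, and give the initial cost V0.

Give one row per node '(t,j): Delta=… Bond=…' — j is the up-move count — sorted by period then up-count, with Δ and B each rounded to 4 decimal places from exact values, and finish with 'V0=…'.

Since d<R<u, set p* = (R−d)/(u−d) = 0.7917; price each node as the discounted p*-expectation of its children.
Terminal payoffs: V(3,0)=12.5319, V(3,1)=7.4455, V(3,2)=0.9560, V(3,3)=0.0000
  t=2,j=0: stock 21.1932 → up 23.5245 (V=7.4455), down 18.4381 (V=12.5319). Price 8.0238; hedge Δ=-1.0000, bond B=29.2170.
  t=2,j=1: stock 27.0396 → up 30.0140 (V=0.9560), down 23.5245 (V=7.4455). Price 2.1774; hedge Δ=-1.0000, bond B=29.2170.
  t=2,j=2: stock 34.4988 → up 38.2937 (V=0.0000), down 30.0140 (V=0.9560). Price 0.1879; hedge Δ=-0.1155, bond B=4.1714.
  t=1,j=0: stock 24.3600 → up 27.0396 (V=2.1774), down 21.1932 (V=8.0238). Price 3.2032; hedge Δ=-1.0000, bond B=27.5632.
  t=1,j=1: stock 31.0800 → up 34.4988 (V=0.1879), down 27.0396 (V=2.1774). Price 0.5683; hedge Δ=-0.2667, bond B=8.8578.
  t=0,j=0: stock 28.0000 → up 31.0800 (V=0.5683), down 24.3600 (V=3.2032). Price 1.0540; hedge Δ=-0.3921, bond B=12.0328.
Root portfolio cost Δ·28+B reproduces V0=1.0540.

(0,0): Delta=-0.3921 Bond=12.0328
(1,0): Delta=-1.0000 Bond=27.5632
(1,1): Delta=-0.2667 Bond=8.8578
(2,0): Delta=-1.0000 Bond=29.2170
(2,1): Delta=-1.0000 Bond=29.2170
(2,2): Delta=-0.1155 Bond=4.1714
V0=1.0540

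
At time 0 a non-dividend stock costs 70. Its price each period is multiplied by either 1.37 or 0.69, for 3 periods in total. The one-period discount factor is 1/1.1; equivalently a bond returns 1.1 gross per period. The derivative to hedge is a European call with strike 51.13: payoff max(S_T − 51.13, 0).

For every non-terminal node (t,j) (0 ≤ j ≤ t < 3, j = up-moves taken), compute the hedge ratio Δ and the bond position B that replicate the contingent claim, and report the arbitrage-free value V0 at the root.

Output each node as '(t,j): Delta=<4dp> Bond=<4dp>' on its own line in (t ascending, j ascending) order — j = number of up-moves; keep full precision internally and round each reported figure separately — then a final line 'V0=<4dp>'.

Under the risk-neutral measure, an up-move has probability p* = (R−d)/(u−d) = 0.6029 and values discount at R = 1.1.
Terminal payoffs: V(3,0)=0.0000, V(3,1)=0.0000, V(3,2)=39.5243, V(3,3)=128.8647
(2,0): S=33.3270. Δ = (V_up−V_dn)/(S_up−S_dn) = (0.0000−0.0000)/(45.6580−22.9956) = 0.0000. V = [p*·0.0000 + (1−p*)·0.0000]/1.1 = 0.0000. B = V − Δ·S = 0.0000.
(2,1): S=66.1710. Δ = (V_up−V_dn)/(S_up−S_dn) = (39.5243−0.0000)/(90.6543−45.6580) = 0.8784. V = [p*·39.5243 + (1−p*)·0.0000]/1.1 = 21.6644. B = V − Δ·S = -36.4596.
(2,2): S=131.3830. Δ = (V_up−V_dn)/(S_up−S_dn) = (128.8647−39.5243)/(179.9947−90.6543) = 1.0000. V = [p*·128.8647 + (1−p*)·39.5243]/1.1 = 84.9012. B = V − Δ·S = -46.4818.
(1,0): S=48.3000. Δ = (V_up−V_dn)/(S_up−S_dn) = (21.6644−0.0000)/(66.1710−33.3270) = 0.6596. V = [p*·21.6644 + (1−p*)·0.0000]/1.1 = 11.8749. B = V − Δ·S = -19.9845.
(1,1): S=95.9000. Δ = (V_up−V_dn)/(S_up−S_dn) = (84.9012−21.6644)/(131.3830−66.1710) = 0.9697. V = [p*·84.9012 + (1−p*)·21.6644]/1.1 = 54.3568. B = V − Δ·S = -38.6385.
(0,0): S=70.0000. Δ = (V_up−V_dn)/(S_up−S_dn) = (54.3568−11.8749)/(95.9000−48.3000) = 0.8925. V = [p*·54.3568 + (1−p*)·11.8749]/1.1 = 34.0809. B = V − Δ·S = -28.3925.
Root portfolio cost Δ·70+B reproduces V0=34.0809.

(0,0): Delta=0.8925 Bond=-28.3925
(1,0): Delta=0.6596 Bond=-19.9845
(1,1): Delta=0.9697 Bond=-38.6385
(2,0): Delta=0.0000 Bond=0.0000
(2,1): Delta=0.8784 Bond=-36.4596
(2,2): Delta=1.0000 Bond=-46.4818
V0=34.0809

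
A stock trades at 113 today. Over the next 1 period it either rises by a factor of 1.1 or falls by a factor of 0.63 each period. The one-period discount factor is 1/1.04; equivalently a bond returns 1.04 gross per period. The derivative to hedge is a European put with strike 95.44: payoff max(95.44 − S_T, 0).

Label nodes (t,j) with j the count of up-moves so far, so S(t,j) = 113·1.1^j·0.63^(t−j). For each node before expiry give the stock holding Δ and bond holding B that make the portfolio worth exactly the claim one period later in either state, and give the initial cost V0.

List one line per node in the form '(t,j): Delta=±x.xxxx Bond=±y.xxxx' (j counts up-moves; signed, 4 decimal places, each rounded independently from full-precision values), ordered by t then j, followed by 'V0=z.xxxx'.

(0,0): Delta=-0.4566 Bond=54.5724
V0=2.9767

Under the risk-neutral measure, an up-move has probability p* = (R−d)/(u−d) = 0.8723 and values discount at R = 1.04.
Terminal values V(1,·): V(1,0)=24.2500, V(1,1)=0.0000
Node (0,0) S=113.0000: V=(p*·0.0000+(1−p*)·24.2500)/1.04=2.9767; Δ=(0.0000−24.2500)/(124.3000−71.1900)=-0.4566; B=V−Δ·S=54.5724
The time-0 hedge costs 2.9767, which is the no-arbitrage price.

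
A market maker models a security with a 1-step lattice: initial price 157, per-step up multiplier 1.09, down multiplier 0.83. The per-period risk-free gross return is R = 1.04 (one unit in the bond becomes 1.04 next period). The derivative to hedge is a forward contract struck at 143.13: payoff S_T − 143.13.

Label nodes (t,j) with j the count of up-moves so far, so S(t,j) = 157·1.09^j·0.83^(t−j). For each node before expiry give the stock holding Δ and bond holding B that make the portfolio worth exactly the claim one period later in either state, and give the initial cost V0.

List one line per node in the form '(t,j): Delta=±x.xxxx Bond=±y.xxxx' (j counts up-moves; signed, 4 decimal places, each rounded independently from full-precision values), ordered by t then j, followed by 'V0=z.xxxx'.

(0,0): Delta=1.0000 Bond=-137.6250
V0=19.3750

Since d<R<u, set p* = (R−d)/(u−d) = 0.8077; price each node as the discounted p*-expectation of its children.
Terminal values V(1,·): V(1,0)=-12.8200, V(1,1)=28.0000
(0,0): S=157.0000. Δ = (V_up−V_dn)/(S_up−S_dn) = (28.0000−-12.8200)/(171.1300−130.3100) = 1.0000. V = [p*·28.0000 + (1−p*)·-12.8200]/1.04 = 19.3750. B = V − Δ·S = -137.6250.
Self-financing check: at every node Δ·S+B equals the discounted successor values.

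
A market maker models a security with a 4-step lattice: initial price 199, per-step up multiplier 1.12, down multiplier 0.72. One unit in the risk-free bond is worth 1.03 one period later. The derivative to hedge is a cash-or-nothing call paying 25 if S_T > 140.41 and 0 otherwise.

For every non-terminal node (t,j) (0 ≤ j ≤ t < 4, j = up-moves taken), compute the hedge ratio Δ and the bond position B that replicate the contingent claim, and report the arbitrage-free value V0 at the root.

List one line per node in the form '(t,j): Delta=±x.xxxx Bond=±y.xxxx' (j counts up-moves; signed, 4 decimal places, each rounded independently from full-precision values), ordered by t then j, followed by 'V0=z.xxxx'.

(0,0): Delta=0.1165 Bond=-5.8701
(1,0): Delta=0.2470 Bond=-24.7346
(1,1): Delta=0.0922 Bond=-0.6206
(2,0): Delta=0.0000 Bond=0.0000
(2,1): Delta=0.2930 Bond=-32.8730
(2,2): Delta=0.0547 Bond=8.7190
(3,0): Delta=0.0000 Bond=0.0000
(3,1): Delta=0.0000 Bond=0.0000
(3,2): Delta=0.3477 Bond=-43.6893
(3,3): Delta=0.0000 Bond=24.2718
V0=17.3185

Risk-neutral probability p* = (R−d)/(u−d) = (1.03−0.72)/(1.12−0.72) = 0.7750.
At expiry t=4: V(4,0)=0.0000, V(4,1)=0.0000, V(4,2)=0.0000, V(4,3)=25.0000, V(4,4)=25.0000
(3,0): S=74.2764. Δ = (V_up−V_dn)/(S_up−S_dn) = (0.0000−0.0000)/(83.1895−53.4790) = 0.0000. V = [p*·0.0000 + (1−p*)·0.0000]/1.03 = 0.0000. B = V − Δ·S = 0.0000.
(3,1): S=115.5410. Δ = (V_up−V_dn)/(S_up−S_dn) = (0.0000−0.0000)/(129.4059−83.1895) = 0.0000. V = [p*·0.0000 + (1−p*)·0.0000]/1.03 = 0.0000. B = V − Δ·S = 0.0000.
(3,2): S=179.7304. Δ = (V_up−V_dn)/(S_up−S_dn) = (25.0000−0.0000)/(201.2981−129.4059) = 0.3477. V = [p*·25.0000 + (1−p*)·0.0000]/1.03 = 18.8107. B = V − Δ·S = -43.6893.
(3,3): S=279.5807. Δ = (V_up−V_dn)/(S_up−S_dn) = (25.0000−25.0000)/(313.1304−201.2981) = 0.0000. V = [p*·25.0000 + (1−p*)·25.0000]/1.03 = 24.2718. B = V − Δ·S = 24.2718.
(2,0): S=103.1616. Δ = (V_up−V_dn)/(S_up−S_dn) = (0.0000−0.0000)/(115.5410−74.2764) = 0.0000. V = [p*·0.0000 + (1−p*)·0.0000]/1.03 = 0.0000. B = V − Δ·S = 0.0000.
(2,1): S=160.4736. Δ = (V_up−V_dn)/(S_up−S_dn) = (18.8107−0.0000)/(179.7304−115.5410) = 0.2930. V = [p*·18.8107 + (1−p*)·0.0000]/1.03 = 14.1537. B = V − Δ·S = -32.8730.
(2,2): S=249.6256. Δ = (V_up−V_dn)/(S_up−S_dn) = (24.2718−18.8107)/(279.5807−179.7304) = 0.0547. V = [p*·24.2718 + (1−p*)·18.8107]/1.03 = 22.3719. B = V − Δ·S = 8.7190.
(1,0): S=143.2800. Δ = (V_up−V_dn)/(S_up−S_dn) = (14.1537−0.0000)/(160.4736−103.1616) = 0.2470. V = [p*·14.1537 + (1−p*)·0.0000]/1.03 = 10.6496. B = V − Δ·S = -24.7346.
(1,1): S=222.8800. Δ = (V_up−V_dn)/(S_up−S_dn) = (22.3719−14.1537)/(249.6256−160.4736) = 0.0922. V = [p*·22.3719 + (1−p*)·14.1537]/1.03 = 19.9251. B = V − Δ·S = -0.6206.
(0,0): S=199.0000. Δ = (V_up−V_dn)/(S_up−S_dn) = (19.9251−10.6496)/(222.8800−143.2800) = 0.1165. V = [p*·19.9251 + (1−p*)·10.6496]/1.03 = 17.3185. B = V − Δ·S = -5.8701.
Root portfolio cost Δ·199+B reproduces V0=17.3185.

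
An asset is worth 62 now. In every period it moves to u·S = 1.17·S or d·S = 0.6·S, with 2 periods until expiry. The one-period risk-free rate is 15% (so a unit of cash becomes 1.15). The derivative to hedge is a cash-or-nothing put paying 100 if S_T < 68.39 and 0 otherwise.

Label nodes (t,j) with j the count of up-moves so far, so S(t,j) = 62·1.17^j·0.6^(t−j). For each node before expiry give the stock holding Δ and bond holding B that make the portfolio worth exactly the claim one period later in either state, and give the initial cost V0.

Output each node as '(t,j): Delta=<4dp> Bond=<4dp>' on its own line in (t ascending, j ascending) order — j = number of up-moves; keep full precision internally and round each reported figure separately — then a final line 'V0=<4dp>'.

Since d<R<u, set p* = (R−d)/(u−d) = 0.9649; price each node as the discounted p*-expectation of its children.
Terminal payoffs: V(2,0)=100.0000, V(2,1)=100.0000, V(2,2)=0.0000
Node (1,0) S=37.2000: V=(p*·100.0000+(1−p*)·100.0000)/1.15=86.9565; Δ=(100.0000−100.0000)/(43.5240−22.3200)=0.0000; B=V−Δ·S=86.9565
Node (1,1) S=72.5400: V=(p*·0.0000+(1−p*)·100.0000)/1.15=3.0511; Δ=(0.0000−100.0000)/(84.8718−43.5240)=-2.4185; B=V−Δ·S=178.4897
Node (0,0) S=62.0000: V=(p*·3.0511+(1−p*)·86.9565)/1.15=5.2132; Δ=(3.0511−86.9565)/(72.5400−37.2000)=-2.3742; B=V−Δ·S=152.4157
Root portfolio cost Δ·62+B reproduces V0=5.2132.

(0,0): Delta=-2.3742 Bond=152.4157
(1,0): Delta=0.0000 Bond=86.9565
(1,1): Delta=-2.4185 Bond=178.4897
V0=5.2132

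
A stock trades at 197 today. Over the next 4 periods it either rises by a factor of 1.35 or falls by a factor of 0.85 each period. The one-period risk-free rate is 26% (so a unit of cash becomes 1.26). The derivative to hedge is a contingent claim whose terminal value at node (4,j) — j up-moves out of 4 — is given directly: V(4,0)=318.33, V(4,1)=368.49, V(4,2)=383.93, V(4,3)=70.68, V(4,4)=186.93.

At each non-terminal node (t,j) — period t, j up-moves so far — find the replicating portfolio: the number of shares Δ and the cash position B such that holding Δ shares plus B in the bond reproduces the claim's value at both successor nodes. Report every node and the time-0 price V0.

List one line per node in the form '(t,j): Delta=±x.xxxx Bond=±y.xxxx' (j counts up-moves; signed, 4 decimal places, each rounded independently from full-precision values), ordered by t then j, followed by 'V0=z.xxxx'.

(0,0): Delta=-0.2442 Bond=115.6152
(1,0): Delta=-1.5381 Bond=362.3345
(1,1): Delta=-0.0654 Bond=98.1157
(2,0): Delta=0.2419 Bond=203.1928
(2,1): Delta=-1.7841 Bond=512.1546
(2,2): Delta=0.1722 Bond=38.3390
(3,0): Delta=0.8292 Bond=184.9667
(3,1): Delta=0.1607 Bond=271.6206
(3,2): Delta=-2.0529 Bond=727.3452
(3,3): Delta=0.4797 Bond=-100.7500
V0=67.5041

Since d<R<u, set p* = (R−d)/(u−d) = 0.8200; price each node as the discounted p*-expectation of its children.
Payoff layer (t=4): V(4,0)=318.3300, V(4,1)=368.4900, V(4,2)=383.9300, V(4,3)=70.6800, V(4,4)=186.9300
  t=3,j=0: stock 120.9826 → up 163.3265 (V=368.4900), down 102.8352 (V=318.3300). Price 285.2867; hedge Δ=0.8292, bond B=184.9667.
  t=3,j=1: stock 192.1489 → up 259.4010 (V=383.9300), down 163.3265 (V=368.4900). Price 302.5006; hedge Δ=0.1607, bond B=271.6206.
  t=3,j=2: stock 305.1776 → up 411.9898 (V=70.6800), down 259.4010 (V=383.9300). Price 100.8452; hedge Δ=-2.0529, bond B=727.3452.
  t=3,j=3: stock 484.6939 → up 654.3367 (V=186.9300), down 411.9898 (V=70.6800). Price 131.7500; hedge Δ=0.4797, bond B=-100.7500.
  t=2,j=0: stock 142.3325 → up 192.1489 (V=302.5006), down 120.9826 (V=285.2867). Price 237.6207; hedge Δ=0.2419, bond B=203.1928.
  t=2,j=1: stock 226.0575 → up 305.1776 (V=100.8452), down 192.1489 (V=302.5006). Price 108.8438; hedge Δ=-1.7841, bond B=512.1546.
  t=2,j=2: stock 359.0325 → up 484.6939 (V=131.7500), down 305.1776 (V=100.8452). Price 100.1485; hedge Δ=0.1722, bond B=38.3390.
  t=1,j=0: stock 167.4500 → up 226.0575 (V=108.8438), down 142.3325 (V=237.6207). Price 104.7807; hedge Δ=-1.5381, bond B=362.3345.
  t=1,j=1: stock 265.9500 → up 359.0325 (V=100.1485), down 226.0575 (V=108.8438). Price 80.7251; hedge Δ=-0.0654, bond B=98.1157.
  t=0,j=0: stock 197.0000 → up 265.9500 (V=80.7251), down 167.4500 (V=104.7807). Price 67.5041; hedge Δ=-0.2442, bond B=115.6152.
The time-0 hedge costs 67.5041, which is the no-arbitrage price.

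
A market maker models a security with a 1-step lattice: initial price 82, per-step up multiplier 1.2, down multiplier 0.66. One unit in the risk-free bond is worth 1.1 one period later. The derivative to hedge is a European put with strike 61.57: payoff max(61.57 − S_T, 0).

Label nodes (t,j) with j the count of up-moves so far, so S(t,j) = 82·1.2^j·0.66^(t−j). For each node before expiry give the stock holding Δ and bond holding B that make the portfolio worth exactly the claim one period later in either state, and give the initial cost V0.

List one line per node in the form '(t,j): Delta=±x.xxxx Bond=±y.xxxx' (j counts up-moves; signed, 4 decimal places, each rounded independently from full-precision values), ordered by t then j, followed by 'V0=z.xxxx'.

Under the risk-neutral measure, an up-move has probability p* = (R−d)/(u−d) = 0.8148 and values discount at R = 1.1.
Payoff layer (t=1): V(1,0)=7.4500, V(1,1)=0.0000
  t=0,j=0: stock 82.0000 → up 98.4000 (V=0.0000), down 54.1200 (V=7.4500). Price 1.2542; hedge Δ=-0.1682, bond B=15.0505.
Root portfolio cost Δ·82+B reproduces V0=1.2542.

(0,0): Delta=-0.1682 Bond=15.0505
V0=1.2542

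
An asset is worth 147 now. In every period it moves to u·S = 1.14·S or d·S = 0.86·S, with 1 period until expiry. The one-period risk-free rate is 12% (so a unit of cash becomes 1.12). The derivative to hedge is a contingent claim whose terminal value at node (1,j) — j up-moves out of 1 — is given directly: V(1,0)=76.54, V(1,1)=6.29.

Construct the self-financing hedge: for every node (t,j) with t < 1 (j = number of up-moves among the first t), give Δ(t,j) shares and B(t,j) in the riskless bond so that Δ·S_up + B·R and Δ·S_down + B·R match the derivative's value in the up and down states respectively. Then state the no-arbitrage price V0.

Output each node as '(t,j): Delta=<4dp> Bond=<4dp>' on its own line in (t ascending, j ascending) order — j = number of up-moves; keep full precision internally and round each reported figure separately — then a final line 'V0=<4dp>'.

(0,0): Delta=-1.7068 Bond=260.9892
V0=10.0963

No-arbitrage ⇒ martingale measure with p* = (R−d)/(u−d) = 0.9286.
Terminal payoffs: V(1,0)=76.5400, V(1,1)=6.2900
Node (0,0) S=147.0000: V=(p*·6.2900+(1−p*)·76.5400)/1.12=10.0963; Δ=(6.2900−76.5400)/(167.5800−126.4200)=-1.7068; B=V−Δ·S=260.9892
Each (Δ,B) replicates both successor values, so the strategy is self-financing and V0 is arbitrage-free.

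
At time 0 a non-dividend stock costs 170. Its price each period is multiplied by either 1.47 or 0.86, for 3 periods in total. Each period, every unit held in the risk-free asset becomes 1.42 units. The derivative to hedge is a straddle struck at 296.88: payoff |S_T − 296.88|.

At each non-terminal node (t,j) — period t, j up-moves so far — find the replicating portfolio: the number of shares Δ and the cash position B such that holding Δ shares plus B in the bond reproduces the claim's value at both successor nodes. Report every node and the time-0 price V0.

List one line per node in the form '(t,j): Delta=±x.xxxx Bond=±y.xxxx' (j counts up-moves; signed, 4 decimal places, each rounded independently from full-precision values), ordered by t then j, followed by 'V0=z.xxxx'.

Since d<R<u, set p* = (R−d)/(u−d) = 0.9180; price each node as the discounted p*-expectation of its children.
At expiry t=3: V(3,0)=188.7505, V(3,1)=112.0540, V(3,2)=19.0436, V(3,3)=243.1289
Node (2,0) S=125.7320: V=(p*·112.0540+(1−p*)·188.7505)/1.42=83.3384; Δ=(112.0540−188.7505)/(184.8260−108.1295)=-1.0000; B=V−Δ·S=209.0704
Node (2,1) S=214.9140: V=(p*·19.0436+(1−p*)·112.0540)/1.42=18.7798; Δ=(19.0436−112.0540)/(315.9236−184.8260)=-0.7095; B=V−Δ·S=171.2559
Node (2,2) S=367.3530: V=(p*·243.1289+(1−p*)·19.0436)/1.42=158.2826; Δ=(243.1289−19.0436)/(540.0089−315.9236)=1.0000; B=V−Δ·S=-209.0704
Node (1,0) S=146.2000: V=(p*·18.7798+(1−p*)·83.3384)/1.42=16.9518; Δ=(18.7798−83.3384)/(214.9140−125.7320)=-0.7239; B=V−Δ·S=122.7855
Node (1,1) S=249.9000: V=(p*·158.2826+(1−p*)·18.7798)/1.42=103.4140; Δ=(158.2826−18.7798)/(367.3530−214.9140)=0.9151; B=V−Δ·S=-125.2790
Node (0,0) S=170.0000: V=(p*·103.4140+(1−p*)·16.9518)/1.42=67.8359; Δ=(103.4140−16.9518)/(249.9000−146.2000)=0.8338; B=V−Δ·S=-73.9055
Root portfolio cost Δ·170+B reproduces V0=67.8359.

(0,0): Delta=0.8338 Bond=-73.9055
(1,0): Delta=-0.7239 Bond=122.7855
(1,1): Delta=0.9151 Bond=-125.2790
(2,0): Delta=-1.0000 Bond=209.0704
(2,1): Delta=-0.7095 Bond=171.2559
(2,2): Delta=1.0000 Bond=-209.0704
V0=67.8359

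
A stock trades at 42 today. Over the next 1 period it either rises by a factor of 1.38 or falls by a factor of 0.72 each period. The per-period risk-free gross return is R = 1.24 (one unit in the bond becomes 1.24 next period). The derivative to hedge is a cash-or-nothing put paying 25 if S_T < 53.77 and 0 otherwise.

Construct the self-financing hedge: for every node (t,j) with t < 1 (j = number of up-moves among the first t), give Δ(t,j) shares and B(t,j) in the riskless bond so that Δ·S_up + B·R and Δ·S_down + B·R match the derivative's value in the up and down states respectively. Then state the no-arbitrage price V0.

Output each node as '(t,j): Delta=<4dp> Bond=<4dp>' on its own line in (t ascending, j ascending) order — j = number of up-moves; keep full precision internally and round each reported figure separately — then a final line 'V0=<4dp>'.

Since d<R<u, set p* = (R−d)/(u−d) = 0.7879; price each node as the discounted p*-expectation of its children.
Terminal payoffs: V(1,0)=25.0000, V(1,1)=0.0000
Node (0,0) S=42.0000: V=(p*·0.0000+(1−p*)·25.0000)/1.24=4.2766; Δ=(0.0000−25.0000)/(57.9600−30.2400)=-0.9019; B=V−Δ·S=42.1554
Root portfolio cost Δ·42+B reproduces V0=4.2766.

(0,0): Delta=-0.9019 Bond=42.1554
V0=4.2766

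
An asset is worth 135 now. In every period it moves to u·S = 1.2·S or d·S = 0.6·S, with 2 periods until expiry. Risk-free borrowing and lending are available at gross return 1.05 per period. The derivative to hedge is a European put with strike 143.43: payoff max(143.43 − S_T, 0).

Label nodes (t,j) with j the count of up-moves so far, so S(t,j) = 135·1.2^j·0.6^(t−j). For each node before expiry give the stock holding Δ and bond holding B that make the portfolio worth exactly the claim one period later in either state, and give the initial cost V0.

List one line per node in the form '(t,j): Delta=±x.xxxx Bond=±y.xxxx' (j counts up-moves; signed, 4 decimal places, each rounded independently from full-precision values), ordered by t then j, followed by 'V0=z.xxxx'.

(0,0): Delta=-0.5505 Bond=95.4218
(1,0): Delta=-1.0000 Bond=136.6000
(1,1): Delta=-0.4756 Bond=88.0571
V0=21.1003

The replicating-portfolio and risk-neutral prices coincide; use p* = (1.05−0.6)/(1.2−0.6) = 0.7500 for the latter.
At expiry t=2: V(2,0)=94.8300, V(2,1)=46.2300, V(2,2)=0.0000
(1,0): S=81.0000. Δ = (V_up−V_dn)/(S_up−S_dn) = (46.2300−94.8300)/(97.2000−48.6000) = -1.0000. V = [p*·46.2300 + (1−p*)·94.8300]/1.05 = 55.6000. B = V − Δ·S = 136.6000.
(1,1): S=162.0000. Δ = (V_up−V_dn)/(S_up−S_dn) = (0.0000−46.2300)/(194.4000−97.2000) = -0.4756. V = [p*·0.0000 + (1−p*)·46.2300]/1.05 = 11.0071. B = V − Δ·S = 88.0571.
(0,0): S=135.0000. Δ = (V_up−V_dn)/(S_up−S_dn) = (11.0071−55.6000)/(162.0000−81.0000) = -0.5505. V = [p*·11.0071 + (1−p*)·55.6000]/1.05 = 21.1003. B = V − Δ·S = 95.4218.
Check: Δ(0,0)·S0 + B(0,0) = 21.1003 = V0.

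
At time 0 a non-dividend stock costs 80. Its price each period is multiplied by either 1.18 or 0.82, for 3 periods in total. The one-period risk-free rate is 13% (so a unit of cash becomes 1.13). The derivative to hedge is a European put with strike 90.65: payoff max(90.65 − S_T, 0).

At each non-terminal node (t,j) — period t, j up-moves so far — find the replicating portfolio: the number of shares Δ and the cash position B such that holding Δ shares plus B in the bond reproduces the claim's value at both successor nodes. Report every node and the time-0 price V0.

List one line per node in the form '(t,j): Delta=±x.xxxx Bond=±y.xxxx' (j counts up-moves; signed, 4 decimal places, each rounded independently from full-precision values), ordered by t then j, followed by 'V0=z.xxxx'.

Risk-neutral probability p* = (R−d)/(u−d) = (1.13−0.82)/(1.18−0.82) = 0.8611.
Terminal payoffs: V(3,0)=46.5406, V(3,1)=27.1754, V(3,2)=0.0000, V(3,3)=0.0000
Node (2,0) S=53.7920: V=(p*·27.1754+(1−p*)·46.5406)/1.13=26.4292; Δ=(27.1754−46.5406)/(63.4746−44.1094)=-1.0000; B=V−Δ·S=80.2212
Node (2,1) S=77.4080: V=(p*·0.0000+(1−p*)·27.1754)/1.13=3.3401; Δ=(0.0000−27.1754)/(91.3414−63.4746)=-0.9752; B=V−Δ·S=78.8275
Node (2,2) S=111.3920: V=(p*·0.0000+(1−p*)·0.0000)/1.13=0.0000; Δ=(0.0000−0.0000)/(131.4426−91.3414)=0.0000; B=V−Δ·S=0.0000
Node (1,0) S=65.6000: V=(p*·3.3401+(1−p*)·26.4292)/1.13=5.7938; Δ=(3.3401−26.4292)/(77.4080−53.7920)=-0.9777; B=V−Δ·S=69.9301
Node (1,1) S=94.4000: V=(p*·0.0000+(1−p*)·3.3401)/1.13=0.4105; Δ=(0.0000−3.3401)/(111.3920−77.4080)=-0.0983; B=V−Δ·S=9.6887
Node (0,0) S=80.0000: V=(p*·0.4105+(1−p*)·5.7938)/1.13=1.0250; Δ=(0.4105−5.7938)/(94.4000−65.6000)=-0.1869; B=V−Δ·S=15.9784
Self-financing check: at every node Δ·S+B equals the discounted successor values.

(0,0): Delta=-0.1869 Bond=15.9784
(1,0): Delta=-0.9777 Bond=69.9301
(1,1): Delta=-0.0983 Bond=9.6887
(2,0): Delta=-1.0000 Bond=80.2212
(2,1): Delta=-0.9752 Bond=78.8275
(2,2): Delta=0.0000 Bond=0.0000
V0=1.0250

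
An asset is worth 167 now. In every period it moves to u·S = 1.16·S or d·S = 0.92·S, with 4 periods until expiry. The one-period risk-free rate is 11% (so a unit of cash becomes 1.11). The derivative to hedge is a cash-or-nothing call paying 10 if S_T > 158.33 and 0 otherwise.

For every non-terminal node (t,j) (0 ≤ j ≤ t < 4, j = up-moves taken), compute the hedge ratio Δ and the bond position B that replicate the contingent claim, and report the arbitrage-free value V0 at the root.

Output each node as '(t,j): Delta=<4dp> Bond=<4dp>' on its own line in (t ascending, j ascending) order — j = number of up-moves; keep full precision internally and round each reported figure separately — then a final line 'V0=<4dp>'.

Since d<R<u, set p* = (R−d)/(u−d) = 0.7917; price each node as the discounted p*-expectation of its children.
Terminal values V(4,·): V(4,0)=0.0000, V(4,1)=0.0000, V(4,2)=10.0000, V(4,3)=10.0000, V(4,4)=10.0000
  t=3,j=0: stock 130.0409 → up 150.8474 (V=0.0000), down 119.6376 (V=0.0000). Price 0.0000; hedge Δ=0.0000, bond B=0.0000.
  t=3,j=1: stock 163.9646 → up 190.1989 (V=10.0000), down 150.8474 (V=0.0000). Price 7.1321; hedge Δ=0.2541, bond B=-34.5345.
  t=3,j=2: stock 206.7380 → up 239.8161 (V=10.0000), down 190.1989 (V=10.0000). Price 9.0090; hedge Δ=0.0000, bond B=9.0090.
  t=3,j=3: stock 260.6696 → up 302.3768 (V=10.0000), down 239.8161 (V=10.0000). Price 9.0090; hedge Δ=0.0000, bond B=9.0090.
  t=2,j=0: stock 141.3488 → up 163.9646 (V=7.1321), down 130.0409 (V=0.0000). Price 5.0867; hedge Δ=0.2102, bond B=-24.6305.
  t=2,j=1: stock 178.2224 → up 206.7380 (V=9.0090), down 163.9646 (V=7.1321). Price 7.7640; hedge Δ=0.0439, bond B=-0.0564.
  t=2,j=2: stock 224.7152 → up 260.6696 (V=9.0090), down 206.7380 (V=9.0090). Price 8.1162; hedge Δ=0.0000, bond B=8.1162.
  t=1,j=0: stock 153.6400 → up 178.2224 (V=7.7640), down 141.3488 (V=5.0867). Price 6.4921; hedge Δ=0.0726, bond B=-4.6630.
  t=1,j=1: stock 193.7200 → up 224.7152 (V=8.1162), down 178.2224 (V=7.7640). Price 7.2458; hedge Δ=0.0076, bond B=5.7780.
  t=0,j=0: stock 167.0000 → up 193.7200 (V=7.2458), down 153.6400 (V=6.4921). Price 6.3863; hedge Δ=0.0188, bond B=3.2458.
Check: Δ(0,0)·S0 + B(0,0) = 6.3863 = V0.

(0,0): Delta=0.0188 Bond=3.2458
(1,0): Delta=0.0726 Bond=-4.6630
(1,1): Delta=0.0076 Bond=5.7780
(2,0): Delta=0.2102 Bond=-24.6305
(2,1): Delta=0.0439 Bond=-0.0564
(2,2): Delta=0.0000 Bond=8.1162
(3,0): Delta=0.0000 Bond=0.0000
(3,1): Delta=0.2541 Bond=-34.5345
(3,2): Delta=0.0000 Bond=9.0090
(3,3): Delta=0.0000 Bond=9.0090
V0=6.3863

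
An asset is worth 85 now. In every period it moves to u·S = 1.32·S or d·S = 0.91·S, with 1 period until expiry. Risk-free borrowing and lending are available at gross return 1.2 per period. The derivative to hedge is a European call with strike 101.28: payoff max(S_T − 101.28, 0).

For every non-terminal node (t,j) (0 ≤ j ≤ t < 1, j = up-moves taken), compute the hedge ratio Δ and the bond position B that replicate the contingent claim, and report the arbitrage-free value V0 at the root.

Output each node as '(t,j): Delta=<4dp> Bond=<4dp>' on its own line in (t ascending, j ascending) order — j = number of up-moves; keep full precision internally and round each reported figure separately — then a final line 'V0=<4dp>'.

Under the risk-neutral measure, an up-move has probability p* = (R−d)/(u−d) = 0.7073 and values discount at R = 1.2.
Terminal payoffs: V(1,0)=0.0000, V(1,1)=10.9200
Node (0,0) S=85.0000: V=(p*·10.9200+(1−p*)·0.0000)/1.2=6.4366; Δ=(10.9200−0.0000)/(112.2000−77.3500)=0.3133; B=V−Δ·S=-20.1976
The time-0 hedge costs 6.4366, which is the no-arbitrage price.

(0,0): Delta=0.3133 Bond=-20.1976
V0=6.4366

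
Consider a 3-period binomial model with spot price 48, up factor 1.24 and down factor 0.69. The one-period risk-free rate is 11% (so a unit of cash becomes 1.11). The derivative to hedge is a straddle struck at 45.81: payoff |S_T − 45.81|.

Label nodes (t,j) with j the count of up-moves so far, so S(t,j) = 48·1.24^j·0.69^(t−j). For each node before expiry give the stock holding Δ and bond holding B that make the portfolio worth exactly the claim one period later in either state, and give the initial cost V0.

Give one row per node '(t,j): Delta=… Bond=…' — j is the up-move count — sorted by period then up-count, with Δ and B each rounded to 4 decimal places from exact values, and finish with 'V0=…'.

Since d<R<u, set p* = (R−d)/(u−d) = 0.7636; price each node as the discounted p*-expectation of its children.
Terminal values V(3,·): V(3,0)=30.0416, V(3,1)=17.4725, V(3,2)=5.1153, V(3,3)=45.7080
Node (2,0) S=22.8528: V=(p*·17.4725+(1−p*)·30.0416)/1.11=18.4175; Δ=(17.4725−30.0416)/(28.3375−15.7684)=-1.0000; B=V−Δ·S=41.2703
Node (2,1) S=41.0688: V=(p*·5.1153+(1−p*)·17.4725)/1.11=7.2397; Δ=(5.1153−17.4725)/(50.9253−28.3375)=-0.5471; B=V−Δ·S=29.7074
Node (2,2) S=73.8048: V=(p*·45.7080+(1−p*)·5.1153)/1.11=32.5345; Δ=(45.7080−5.1153)/(91.5180−50.9253)=1.0000; B=V−Δ·S=-41.2703
Node (1,0) S=33.1200: V=(p*·7.2397+(1−p*)·18.4175)/1.11=8.9025; Δ=(7.2397−18.4175)/(41.0688−22.8528)=-0.6136; B=V−Δ·S=29.2256
Node (1,1) S=59.5200: V=(p*·32.5345+(1−p*)·7.2397)/1.11=23.9241; Δ=(32.5345−7.2397)/(73.8048−41.0688)=0.7727; B=V−Δ·S=-22.0664
Node (0,0) S=48.0000: V=(p*·23.9241+(1−p*)·8.9025)/1.11=18.3545; Δ=(23.9241−8.9025)/(59.5200−33.1200)=0.5690; B=V−Δ·S=-8.9575
Root portfolio cost Δ·48+B reproduces V0=18.3545.

(0,0): Delta=0.5690 Bond=-8.9575
(1,0): Delta=-0.6136 Bond=29.2256
(1,1): Delta=0.7727 Bond=-22.0664
(2,0): Delta=-1.0000 Bond=41.2703
(2,1): Delta=-0.5471 Bond=29.7074
(2,2): Delta=1.0000 Bond=-41.2703
V0=18.3545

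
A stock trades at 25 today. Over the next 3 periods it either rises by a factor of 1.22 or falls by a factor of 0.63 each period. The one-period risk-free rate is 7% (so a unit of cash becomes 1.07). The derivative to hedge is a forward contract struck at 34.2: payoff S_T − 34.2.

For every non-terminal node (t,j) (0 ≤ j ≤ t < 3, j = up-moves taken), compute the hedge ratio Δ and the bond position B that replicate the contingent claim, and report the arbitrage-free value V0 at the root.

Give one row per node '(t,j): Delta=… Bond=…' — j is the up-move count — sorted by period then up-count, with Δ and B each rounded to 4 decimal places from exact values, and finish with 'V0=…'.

(0,0): Delta=1.0000 Bond=-27.9174
(1,0): Delta=1.0000 Bond=-29.8716
(1,1): Delta=1.0000 Bond=-29.8716
(2,0): Delta=1.0000 Bond=-31.9626
(2,1): Delta=1.0000 Bond=-31.9626
(2,2): Delta=1.0000 Bond=-31.9626
V0=-2.9174

The replicating-portfolio and risk-neutral prices coincide; use p* = (1.07−0.63)/(1.22−0.63) = 0.7458 for the latter.
Terminal payoffs: V(3,0)=-27.9488, V(3,1)=-22.0946, V(3,2)=-10.7577, V(3,3)=11.1962
(2,0): S=9.9225. Δ = (V_up−V_dn)/(S_up−S_dn) = (-22.0946−-27.9488)/(12.1055−6.2512) = 1.0000. V = [p*·-22.0946 + (1−p*)·-27.9488]/1.07 = -22.0401. B = V − Δ·S = -31.9626.
(2,1): S=19.2150. Δ = (V_up−V_dn)/(S_up−S_dn) = (-10.7577−-22.0946)/(23.4423−12.1054) = 1.0000. V = [p*·-10.7577 + (1−p*)·-22.0946]/1.07 = -12.7476. B = V − Δ·S = -31.9626.
(2,2): S=37.2100. Δ = (V_up−V_dn)/(S_up−S_dn) = (11.1962−-10.7577)/(45.3962−23.4423) = 1.0000. V = [p*·11.1962 + (1−p*)·-10.7577]/1.07 = 5.2474. B = V − Δ·S = -31.9626.
(1,0): S=15.7500. Δ = (V_up−V_dn)/(S_up−S_dn) = (-12.7476−-22.0401)/(19.2150−9.9225) = 1.0000. V = [p*·-12.7476 + (1−p*)·-22.0401]/1.07 = -14.1216. B = V − Δ·S = -29.8716.
(1,1): S=30.5000. Δ = (V_up−V_dn)/(S_up−S_dn) = (5.2474−-12.7476)/(37.2100−19.2150) = 1.0000. V = [p*·5.2474 + (1−p*)·-12.7476]/1.07 = 0.6284. B = V − Δ·S = -29.8716.
(0,0): S=25.0000. Δ = (V_up−V_dn)/(S_up−S_dn) = (0.6284−-14.1216)/(30.5000−15.7500) = 1.0000. V = [p*·0.6284 + (1−p*)·-14.1216]/1.07 = -2.9174. B = V − Δ·S = -27.9174.
Root portfolio cost Δ·25+B reproduces V0=-2.9174.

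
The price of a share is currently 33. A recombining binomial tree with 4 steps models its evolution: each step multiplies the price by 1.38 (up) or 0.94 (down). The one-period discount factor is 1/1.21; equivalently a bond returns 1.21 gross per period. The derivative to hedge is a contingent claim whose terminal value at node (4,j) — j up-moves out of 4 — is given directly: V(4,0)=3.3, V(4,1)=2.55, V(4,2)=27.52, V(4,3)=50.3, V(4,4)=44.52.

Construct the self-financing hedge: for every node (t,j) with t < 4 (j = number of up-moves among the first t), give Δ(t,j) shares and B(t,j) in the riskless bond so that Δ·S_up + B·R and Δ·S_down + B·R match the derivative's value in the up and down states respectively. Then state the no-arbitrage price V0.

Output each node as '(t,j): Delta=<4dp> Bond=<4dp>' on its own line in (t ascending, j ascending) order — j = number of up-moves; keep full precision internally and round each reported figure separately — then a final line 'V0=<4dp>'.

The replicating-portfolio and risk-neutral prices coincide; use p* = (1.21−0.94)/(1.38−0.94) = 0.6136 for the latter.
Payoff layer (t=4): V(4,0)=3.3000, V(4,1)=2.5500, V(4,2)=27.5200, V(4,3)=50.3000, V(4,4)=44.5200
Node (3,0) S=27.4093: V=(p*·2.5500+(1−p*)·3.3000)/1.21=2.3469; Δ=(2.5500−3.3000)/(37.8248−25.7647)=-0.0622; B=V−Δ·S=4.0515
Node (3,1) S=40.2391: V=(p*·27.5200+(1−p*)·2.5500)/1.21=14.7707; Δ=(27.5200−2.5500)/(55.5300−37.8248)=1.4103; B=V−Δ·S=-41.9793
Node (3,2) S=59.0745: V=(p*·50.3000+(1−p*)·27.5200)/1.21=34.2964; Δ=(50.3000−27.5200)/(81.5228−55.5300)=0.8764; B=V−Δ·S=-17.4763
Node (3,3) S=86.7264: V=(p*·44.5200+(1−p*)·50.3000)/1.21=38.6390; Δ=(44.5200−50.3000)/(119.6824−81.5228)=-0.1515; B=V−Δ·S=51.7754
Node (2,0) S=29.1588: V=(p*·14.7707+(1−p*)·2.3469)/1.21=8.2401; Δ=(14.7707−2.3469)/(40.2391−27.4093)=0.9683; B=V−Δ·S=-19.9956
Node (2,1) S=42.8076: V=(p*·34.2964+(1−p*)·14.7707)/1.21=22.1094; Δ=(34.2964−14.7707)/(59.0745−40.2391)=1.0367; B=V−Δ·S=-22.2673
Node (2,2) S=62.8452: V=(p*·38.6390+(1−p*)·34.2964)/1.21=30.5464; Δ=(38.6390−34.2964)/(86.7264−59.0745)=0.1570; B=V−Δ·S=20.6769
Node (1,0) S=31.0200: V=(p*·22.1094+(1−p*)·8.2401)/1.21=13.8437; Δ=(22.1094−8.2401)/(42.8076−29.1588)=1.0162; B=V−Δ·S=-17.6774
Node (1,1) S=45.5400: V=(p*·30.5464+(1−p*)·22.1094)/1.21=22.5510; Δ=(30.5464−22.1094)/(62.8452−42.8076)=0.4211; B=V−Δ·S=3.3759
Node (0,0) S=33.0000: V=(p*·22.5510+(1−p*)·13.8437)/1.21=15.8568; Δ=(22.5510−13.8437)/(45.5400−31.0200)=0.5997; B=V−Δ·S=-3.9325
Root portfolio cost Δ·33+B reproduces V0=15.8568.

(0,0): Delta=0.5997 Bond=-3.9325
(1,0): Delta=1.0162 Bond=-17.6774
(1,1): Delta=0.4211 Bond=3.3759
(2,0): Delta=0.9683 Bond=-19.9956
(2,1): Delta=1.0367 Bond=-22.2673
(2,2): Delta=0.1570 Bond=20.6769
(3,0): Delta=-0.0622 Bond=4.0515
(3,1): Delta=1.4103 Bond=-41.9793
(3,2): Delta=0.8764 Bond=-17.4763
(3,3): Delta=-0.1515 Bond=51.7754
V0=15.8568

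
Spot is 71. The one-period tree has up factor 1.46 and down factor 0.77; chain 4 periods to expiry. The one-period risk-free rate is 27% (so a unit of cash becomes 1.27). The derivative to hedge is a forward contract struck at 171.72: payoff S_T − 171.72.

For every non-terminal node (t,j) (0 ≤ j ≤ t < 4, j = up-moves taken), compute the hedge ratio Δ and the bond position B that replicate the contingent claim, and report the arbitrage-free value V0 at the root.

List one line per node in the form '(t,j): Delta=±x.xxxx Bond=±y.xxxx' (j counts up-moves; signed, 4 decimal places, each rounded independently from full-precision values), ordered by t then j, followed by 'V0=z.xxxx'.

(0,0): Delta=1.0000 Bond=-66.0094
(1,0): Delta=1.0000 Bond=-83.8320
(1,1): Delta=1.0000 Bond=-83.8320
(2,0): Delta=1.0000 Bond=-106.4666
(2,1): Delta=1.0000 Bond=-106.4666
(2,2): Delta=1.0000 Bond=-106.4666
(3,0): Delta=1.0000 Bond=-135.2126
(3,1): Delta=1.0000 Bond=-135.2126
(3,2): Delta=1.0000 Bond=-135.2126
(3,3): Delta=1.0000 Bond=-135.2126
V0=4.9906

The replicating-portfolio and risk-neutral prices coincide; use p* = (1.27−0.77)/(1.46−0.77) = 0.7246 for the latter.
Terminal payoffs: V(4,0)=-146.7613, V(4,1)=-124.3958, V(4,2)=-81.9884, V(4,3)=-1.5795, V(4,4)=150.8840
  t=3,j=0: stock 32.4138 → up 47.3242 (V=-124.3958), down 24.9587 (V=-146.7613). Price -102.7988; hedge Δ=1.0000, bond B=-135.2126.
  t=3,j=1: stock 61.4600 → up 89.7316 (V=-81.9884), down 47.3242 (V=-124.3958). Price -73.7526; hedge Δ=1.0000, bond B=-135.2126.
  t=3,j=2: stock 116.5346 → up 170.1405 (V=-1.5795), down 89.7316 (V=-81.9884). Price -18.6780; hedge Δ=1.0000, bond B=-135.2126.
  t=3,j=3: stock 220.9617 → up 322.6040 (V=150.8840), down 170.1405 (V=-1.5795). Price 85.7491; hedge Δ=1.0000, bond B=-135.2126.
  t=2,j=0: stock 42.0959 → up 61.4600 (V=-73.7526), down 32.4138 (V=-102.7988). Price -64.3707; hedge Δ=1.0000, bond B=-106.4666.
  t=2,j=1: stock 79.8182 → up 116.5346 (V=-18.6780), down 61.4600 (V=-73.7526). Price -26.6484; hedge Δ=1.0000, bond B=-106.4666.
  t=2,j=2: stock 151.3436 → up 220.9617 (V=85.7491), down 116.5346 (V=-18.6780). Price 44.8770; hedge Δ=1.0000, bond B=-106.4666.
  t=1,j=0: stock 54.6700 → up 79.8182 (V=-26.6484), down 42.0959 (V=-64.3707). Price -29.1620; hedge Δ=1.0000, bond B=-83.8320.
  t=1,j=1: stock 103.6600 → up 151.3436 (V=44.8770), down 79.8182 (V=-26.6484). Price 19.8280; hedge Δ=1.0000, bond B=-83.8320.
  t=0,j=0: stock 71.0000 → up 103.6600 (V=19.8280), down 54.6700 (V=-29.1620). Price 4.9906; hedge Δ=1.0000, bond B=-66.0094.
Self-financing check: at every node Δ·S+B equals the discounted successor values.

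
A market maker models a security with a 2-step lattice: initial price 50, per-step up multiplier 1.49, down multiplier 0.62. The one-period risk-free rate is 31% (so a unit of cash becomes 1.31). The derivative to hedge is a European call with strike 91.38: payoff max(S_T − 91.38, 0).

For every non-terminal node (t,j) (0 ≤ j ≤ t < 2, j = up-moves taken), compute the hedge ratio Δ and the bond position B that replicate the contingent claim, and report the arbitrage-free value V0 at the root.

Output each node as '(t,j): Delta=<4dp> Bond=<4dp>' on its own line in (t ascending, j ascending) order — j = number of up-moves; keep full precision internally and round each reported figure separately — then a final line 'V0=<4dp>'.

Since d<R<u, set p* = (R−d)/(u−d) = 0.7931; price each node as the discounted p*-expectation of its children.
Terminal payoffs: V(2,0)=0.0000, V(2,1)=0.0000, V(2,2)=19.6250
Node (1,0) S=31.0000: V=(p*·0.0000+(1−p*)·0.0000)/1.31=0.0000; Δ=(0.0000−0.0000)/(46.1900−19.2200)=0.0000; B=V−Δ·S=0.0000
Node (1,1) S=74.5000: V=(p*·19.6250+(1−p*)·0.0000)/1.31=11.8814; Δ=(19.6250−0.0000)/(111.0050−46.1900)=0.3028; B=V−Δ·S=-10.6761
Node (0,0) S=50.0000: V=(p*·11.8814+(1−p*)·0.0000)/1.31=7.1933; Δ=(11.8814−0.0000)/(74.5000−31.0000)=0.2731; B=V−Δ·S=-6.4635
Root portfolio cost Δ·50+B reproduces V0=7.1933.

(0,0): Delta=0.2731 Bond=-6.4635
(1,0): Delta=0.0000 Bond=0.0000
(1,1): Delta=0.3028 Bond=-10.6761
V0=7.1933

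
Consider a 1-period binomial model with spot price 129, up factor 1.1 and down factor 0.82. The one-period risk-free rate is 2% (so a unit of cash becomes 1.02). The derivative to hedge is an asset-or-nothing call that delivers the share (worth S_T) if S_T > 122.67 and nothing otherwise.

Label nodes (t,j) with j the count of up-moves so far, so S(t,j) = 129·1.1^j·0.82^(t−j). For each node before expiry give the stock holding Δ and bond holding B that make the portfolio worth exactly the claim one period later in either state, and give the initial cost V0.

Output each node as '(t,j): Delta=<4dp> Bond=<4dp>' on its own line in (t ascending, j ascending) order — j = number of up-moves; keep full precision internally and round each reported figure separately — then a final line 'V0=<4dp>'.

Risk-neutral probability p* = (R−d)/(u−d) = (1.02−0.82)/(1.1−0.82) = 0.7143.
Payoff layer (t=1): V(1,0)=0.0000, V(1,1)=141.9000
(0,0): S=129.0000. Δ = (V_up−V_dn)/(S_up−S_dn) = (141.9000−0.0000)/(141.9000−105.7800) = 3.9286. V = [p*·141.9000 + (1−p*)·0.0000]/1.02 = 99.3697. B = V − Δ·S = -407.4160.
Each (Δ,B) replicates both successor values, so the strategy is self-financing and V0 is arbitrage-free.

(0,0): Delta=3.9286 Bond=-407.4160
V0=99.3697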